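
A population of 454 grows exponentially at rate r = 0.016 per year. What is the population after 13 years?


r*t = 0.016 * 13 = 0.208
exp(0.208) = 1.23121
N = 454 * 1.23121 = 558.969 ≈ 559

559


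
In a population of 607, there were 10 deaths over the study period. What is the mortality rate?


Mortality rate = 10 / 607 = 0.016474 ≈ 0.0165

0.0165


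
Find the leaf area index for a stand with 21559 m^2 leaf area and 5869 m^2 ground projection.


LAI = 21559 / 5869 = 3.6734 ≈ 3.67

3.67


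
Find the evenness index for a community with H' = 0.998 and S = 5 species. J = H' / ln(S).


ln(5) = 1.60944
J = H' / ln(S) = 0.998 / 1.60944 = 0.620091 ≈ 0.6201

0.6201


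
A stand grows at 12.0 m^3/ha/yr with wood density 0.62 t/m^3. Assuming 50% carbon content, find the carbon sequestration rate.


C = 12.0 * 0.62 * 0.5 = 3.72 t C/ha/yr

3.72 t C/ha/yr


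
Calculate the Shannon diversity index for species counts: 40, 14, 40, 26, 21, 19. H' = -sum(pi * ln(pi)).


Total N = 40 + 14 + 40 + 26 + 21 + 19 = 160
Per-species terms:
  p = 40/160 = 0.250000; ln(p) = -1.386294; p*ln(p) = 0.250000 * (-1.386294) = -0.346574
  p = 14/160 = 0.087500; ln(p) = -2.436116; p*ln(p) = 0.087500 * (-2.436116) = -0.213160
  p = 40/160 = 0.250000; ln(p) = -1.386294; p*ln(p) = 0.250000 * (-1.386294) = -0.346574
  p = 26/160 = 0.162500; ln(p) = -1.817077; p*ln(p) = 0.162500 * (-1.817077) = -0.295275
  p = 21/160 = 0.131250; ln(p) = -2.030651; p*ln(p) = 0.131250 * (-2.030651) = -0.266523
  p = 19/160 = 0.118750; ln(p) = -2.130735; p*ln(p) = 0.118750 * (-2.130735) = -0.253025
sum(p*ln(p)) = (-0.346574) + (-0.213160) + (-0.346574) + (-0.295275) + (-0.266523) + (-0.253025) = -1.721131
H' = -(-1.721131) = 1.721131 ≈ 1.7211

1.7211


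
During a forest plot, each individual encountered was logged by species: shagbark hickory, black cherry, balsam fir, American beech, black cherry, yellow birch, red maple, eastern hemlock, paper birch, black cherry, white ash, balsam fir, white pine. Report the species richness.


Total individuals logged = 13
Distinct species (count of individuals): shagbark hickory (1), black cherry (3), balsam fir (2), American beech (1), yellow birch (1), red maple (1), eastern hemlock (1), paper birch (1), white ash (1), white pine (1)
Species richness = number of distinct species = 10

10


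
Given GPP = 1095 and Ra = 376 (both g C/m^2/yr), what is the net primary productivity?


NPP = GPP - Ra = 1095 - 376 = 719 g C/m^2/yr

719 g C/m^2/yr


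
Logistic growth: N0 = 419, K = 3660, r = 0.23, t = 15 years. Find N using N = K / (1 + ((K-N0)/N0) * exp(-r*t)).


(K - N0)/N0 = (3660 - 419)/419 = 3241/419 = 7.73508
r*t = 0.23 * 15 = 3.45; exp(-3.45) = 0.0317456
7.73508 * 0.0317456 = 0.245555
1 + 0.245555 = 1.24556
N = 3660 / 1.24556 = 2938.44 ≈ 2938

2938


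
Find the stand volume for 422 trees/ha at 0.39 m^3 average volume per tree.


V_stand = 422 * 0.39 = 164.58 ≈ 164.6 m^3/ha

164.6 m^3/ha


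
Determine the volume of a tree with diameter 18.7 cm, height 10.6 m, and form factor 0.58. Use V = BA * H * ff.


(D/200)^2 = (18.7/200)^2 = 0.0935^2 = 0.00874225
BA = 3.141593 * 0.00874225 = 0.0274646 m^2
V = 0.0274646 * 10.6 * 0.58 = 0.168852 ≈ 0.169 m^3

0.169 m^3


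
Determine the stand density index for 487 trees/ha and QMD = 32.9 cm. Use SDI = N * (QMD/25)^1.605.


QMD/25 = 32.9/25 = 1.316
(1.316)^1.605 = exp(1.605 * ln(1.316)) = exp(1.605 * 0.274597) = exp(0.440728) = 1.55384
SDI = 487 * 1.55384 = 756.720 ≈ 757

757


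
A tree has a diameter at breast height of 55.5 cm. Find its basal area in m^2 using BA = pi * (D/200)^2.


D/200 = 55.5/200 = 0.2775 m
(D/200)^2 = 0.2775^2 = 0.07700625
BA = 3.141593 * 0.07700625 = 0.241922 ≈ 0.2419 m^2

0.2419 m^2


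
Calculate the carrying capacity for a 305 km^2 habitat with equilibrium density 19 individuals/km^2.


K = 19 * 305 = 5795 individuals

5795 individuals


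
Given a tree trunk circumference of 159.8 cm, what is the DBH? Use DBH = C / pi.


DBH = C / pi = 159.8 / 3.141593 = 50.8659 ≈ 50.87 cm

50.87 cm


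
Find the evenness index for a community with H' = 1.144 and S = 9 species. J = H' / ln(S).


ln(9) = 2.19722
J = H' / ln(S) = 1.144 / 2.19722 = 0.520658 ≈ 0.5207

0.5207


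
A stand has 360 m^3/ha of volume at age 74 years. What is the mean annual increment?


MAI = 360 / 74 = 4.8649 ≈ 4.86 m^3/ha/yr

4.86 m^3/ha/yr


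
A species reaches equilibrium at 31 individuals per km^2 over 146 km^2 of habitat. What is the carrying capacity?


K = 31 * 146 = 4526 individuals

4526 individuals


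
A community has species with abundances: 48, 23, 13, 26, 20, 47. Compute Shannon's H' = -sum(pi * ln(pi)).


Total N = 48 + 23 + 13 + 26 + 20 + 47 = 177
Per-species terms:
  p = 48/177 = 0.271186; ln(p) = -1.304950; p*ln(p) = 0.271186 * (-1.304950) = -0.353884
  p = 23/177 = 0.129944; ln(p) = -2.040652; p*ln(p) = 0.129944 * (-2.040652) = -0.265170
  p = 13/177 = 0.073446; ln(p) = -2.611205; p*ln(p) = 0.073446 * (-2.611205) = -0.191783
  p = 26/177 = 0.146893; ln(p) = -1.918051; p*ln(p) = 0.146893 * (-1.918051) = -0.281748
  p = 20/177 = 0.112994; ln(p) = -2.180421; p*ln(p) = 0.112994 * (-2.180421) = -0.246374
  p = 47/177 = 0.265537; ln(p) = -1.326001; p*ln(p) = 0.265537 * (-1.326001) = -0.352102
sum(p*ln(p)) = (-0.353884) + (-0.265170) + (-0.191783) + (-0.281748) + (-0.246374) + (-0.352102) = -1.691061
H' = -(-1.691061) = 1.691061 ≈ 1.6911

1.6911


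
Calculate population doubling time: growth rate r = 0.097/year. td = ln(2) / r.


td = ln(2) / 0.097 = 0.693147 / 0.097 = 7.14585 ≈ 7.1 years

7.1 years


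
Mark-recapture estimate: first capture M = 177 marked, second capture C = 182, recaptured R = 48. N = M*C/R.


N = M * C / R = 177 * 182 / 48 = 32214 / 48 = 671.13 ≈ 671

671 individuals


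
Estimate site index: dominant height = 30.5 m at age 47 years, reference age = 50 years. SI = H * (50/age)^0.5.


50/47 = 1.06383
(1.06383)^0.5 = 1.03142
SI = 30.5 * 1.03142 = 31.4583 ≈ 31.5 m

31.5 m


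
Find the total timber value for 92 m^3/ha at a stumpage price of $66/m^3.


Value = 92 * 66 = $6072/ha

$6072/ha


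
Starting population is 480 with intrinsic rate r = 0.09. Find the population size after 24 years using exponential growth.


r*t = 0.09 * 24 = 2.16
exp(2.16) = 8.67114
N = 480 * 8.67114 = 4162.15 ≈ 4162

4162


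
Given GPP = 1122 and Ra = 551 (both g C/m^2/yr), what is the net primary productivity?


NPP = GPP - Ra = 1122 - 551 = 571 g C/m^2/yr

571 g C/m^2/yr


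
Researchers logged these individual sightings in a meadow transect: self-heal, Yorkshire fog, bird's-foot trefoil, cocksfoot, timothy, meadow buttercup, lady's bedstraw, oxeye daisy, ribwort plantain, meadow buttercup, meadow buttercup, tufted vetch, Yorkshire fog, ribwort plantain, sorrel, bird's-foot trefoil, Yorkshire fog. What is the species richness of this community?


Total individuals logged = 17
Distinct species (count of individuals): self-heal (1), Yorkshire fog (3), bird's-foot trefoil (2), cocksfoot (1), timothy (1), meadow buttercup (3), lady's bedstraw (1), oxeye daisy (1), ribwort plantain (2), tufted vetch (1), sorrel (1)
Species richness = number of distinct species = 11

11


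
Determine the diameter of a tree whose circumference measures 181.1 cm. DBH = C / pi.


DBH = C / pi = 181.1 / 3.141593 = 57.6459 ≈ 57.65 cm

57.65 cm


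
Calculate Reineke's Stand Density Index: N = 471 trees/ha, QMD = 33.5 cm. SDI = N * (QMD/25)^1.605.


QMD/25 = 33.5/25 = 1.34
(1.34)^1.605 = exp(1.605 * ln(1.34)) = exp(1.605 * 0.292670) = exp(0.469735) = 1.59957
SDI = 471 * 1.59957 = 753.397 ≈ 753

753


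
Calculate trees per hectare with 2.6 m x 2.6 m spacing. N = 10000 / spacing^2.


N = 10000 / 2.6^2 = 10000 / 6.76 = 1479.29 ≈ 1479 trees/ha

1479 trees/ha


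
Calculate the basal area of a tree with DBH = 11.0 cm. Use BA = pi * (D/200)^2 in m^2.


D/200 = 11.0/200 = 0.055 m
(D/200)^2 = 0.055^2 = 0.003025
BA = 3.141593 * 0.003025 = 0.00950332 ≈ 0.0095 m^2

0.0095 m^2


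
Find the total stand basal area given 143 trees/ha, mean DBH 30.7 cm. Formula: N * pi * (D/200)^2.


(D/200)^2 = (30.7/200)^2 = 0.1535^2 = 0.02356225
Individual BA = 3.141593 * 0.02356225 = 0.0740230 m^2
Stand BA = 143 * 0.0740230 = 10.5853 ≈ 10.59 m^2/ha

10.59 m^2/ha


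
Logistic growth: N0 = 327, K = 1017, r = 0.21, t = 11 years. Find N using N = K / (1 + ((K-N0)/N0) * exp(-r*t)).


(K - N0)/N0 = (1017 - 327)/327 = 690/327 = 2.11009
r*t = 0.21 * 11 = 2.31; exp(-2.31) = 0.0992613
2.11009 * 0.0992613 = 0.209450
1 + 0.209450 = 1.20945
N = 1017 / 1.20945 = 840.878 ≈ 841

841


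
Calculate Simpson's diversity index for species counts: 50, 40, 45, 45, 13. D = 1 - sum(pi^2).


Total N = 50 + 40 + 45 + 45 + 13 = 193
Per-species terms:
  p = 50/193 = 0.259067; p^2 = 0.259067^2 = 0.067116
  p = 40/193 = 0.207254; p^2 = 0.207254^2 = 0.042954
  p = 45/193 = 0.233161; p^2 = 0.233161^2 = 0.054364
  p = 45/193 = 0.233161; p^2 = 0.233161^2 = 0.054364
  p = 13/193 = 0.067358; p^2 = 0.067358^2 = 0.004537
sum(p^2) = 0.067116 + 0.042954 + 0.054364 + 0.054364 + 0.004537 = 0.223335
D = 1 - 0.223335 = 0.776665 ≈ 0.7767

0.7767


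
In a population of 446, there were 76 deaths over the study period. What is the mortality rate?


Mortality rate = 76 / 446 = 0.170404 ≈ 0.1704

0.1704


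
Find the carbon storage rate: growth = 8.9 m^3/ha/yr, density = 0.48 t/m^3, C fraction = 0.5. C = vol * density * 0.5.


C = 8.9 * 0.48 * 0.5 = 2.136 ≈ 2.14 t C/ha/yr

2.14 t C/ha/yr


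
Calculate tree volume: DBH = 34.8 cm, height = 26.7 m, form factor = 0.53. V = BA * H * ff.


(D/200)^2 = (34.8/200)^2 = 0.174^2 = 0.030276
BA = 3.141593 * 0.030276 = 0.0951149 m^2
V = 0.0951149 * 26.7 * 0.53 = 1.34597 ≈ 1.346 m^3

1.346 m^3


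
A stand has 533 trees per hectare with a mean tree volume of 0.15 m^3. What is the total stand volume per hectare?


V_stand = 533 * 0.15 = 79.95 ≈ 80.0 m^3/ha

80.0 m^3/ha


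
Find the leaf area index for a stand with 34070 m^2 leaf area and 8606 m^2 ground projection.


LAI = 34070 / 8606 = 3.9589 ≈ 3.96

3.96


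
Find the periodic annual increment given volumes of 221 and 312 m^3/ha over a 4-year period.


PAI = (V2 - V1) / period = (312 - 221) / 4 = 91 / 4 = 22.75 m^3/ha/yr

22.75 m^3/ha/yr


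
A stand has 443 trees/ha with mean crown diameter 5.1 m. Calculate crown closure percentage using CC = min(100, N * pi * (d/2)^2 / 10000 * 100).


(d/2)^2 = (5.1/2)^2 = 2.55^2 = 6.5025
Crown area = 3.141593 * 6.5025 = 20.4282 m^2
N * area / 10000 * 100 = 443 * 20.4282 / 10000 * 100 = 90.4969
CC = min(100, 90.4969) = 90.4969 ≈ 90.5%

90.5%


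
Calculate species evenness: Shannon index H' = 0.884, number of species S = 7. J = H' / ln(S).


ln(7) = 1.94591
J = H' / ln(S) = 0.884 / 1.94591 = 0.454286 ≈ 0.4543

0.4543


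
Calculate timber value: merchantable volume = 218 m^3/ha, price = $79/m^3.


Value = 218 * 79 = $17222/ha

$17222/ha


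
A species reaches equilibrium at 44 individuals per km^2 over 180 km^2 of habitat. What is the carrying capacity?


K = 44 * 180 = 7920 individuals

7920 individuals


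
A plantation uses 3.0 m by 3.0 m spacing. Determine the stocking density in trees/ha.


N = 10000 / 3.0^2 = 10000 / 9 = 1111.11 ≈ 1111 trees/ha

1111 trees/ha


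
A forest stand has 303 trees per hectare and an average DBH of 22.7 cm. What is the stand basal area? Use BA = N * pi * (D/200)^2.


(D/200)^2 = (22.7/200)^2 = 0.1135^2 = 0.01288225
Individual BA = 3.141593 * 0.01288225 = 0.0404708 m^2
Stand BA = 303 * 0.0404708 = 12.2627 ≈ 12.26 m^2/ha

12.26 m^2/ha


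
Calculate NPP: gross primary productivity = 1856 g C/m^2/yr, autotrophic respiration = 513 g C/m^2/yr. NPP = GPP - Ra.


NPP = GPP - Ra = 1856 - 513 = 1343 g C/m^2/yr

1343 g C/m^2/yr


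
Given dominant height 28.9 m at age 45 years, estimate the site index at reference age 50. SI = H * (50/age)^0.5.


50/45 = 1.11111
(1.11111)^0.5 = 1.05409
SI = 28.9 * 1.05409 = 30.4632 ≈ 30.5 m

30.5 m


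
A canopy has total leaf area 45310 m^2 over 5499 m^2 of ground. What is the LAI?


LAI = 45310 / 5499 = 8.2397 ≈ 8.24

8.24


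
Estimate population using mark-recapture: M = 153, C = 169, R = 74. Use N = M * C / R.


N = M * C / R = 153 * 169 / 74 = 25857 / 74 = 349.42 ≈ 349

349 individuals


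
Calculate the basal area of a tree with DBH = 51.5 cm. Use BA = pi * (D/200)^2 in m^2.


D/200 = 51.5/200 = 0.2575 m
(D/200)^2 = 0.2575^2 = 0.06630625
BA = 3.141593 * 0.06630625 = 0.208307 ≈ 0.2083 m^2

0.2083 m^2


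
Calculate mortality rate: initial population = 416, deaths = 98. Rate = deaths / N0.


Mortality rate = 98 / 416 = 0.235577 ≈ 0.2356

0.2356


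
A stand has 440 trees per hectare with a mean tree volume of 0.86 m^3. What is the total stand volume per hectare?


V_stand = 440 * 0.86 = 378.4 m^3/ha

378.4 m^3/ha


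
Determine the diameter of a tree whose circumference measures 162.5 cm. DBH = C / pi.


DBH = C / pi = 162.5 / 3.141593 = 51.7254 ≈ 51.73 cm

51.73 cm


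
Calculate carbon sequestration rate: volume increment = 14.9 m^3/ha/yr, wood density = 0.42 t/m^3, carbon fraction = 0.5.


C = 14.9 * 0.42 * 0.5 = 3.129 ≈ 3.13 t C/ha/yr

3.13 t C/ha/yr


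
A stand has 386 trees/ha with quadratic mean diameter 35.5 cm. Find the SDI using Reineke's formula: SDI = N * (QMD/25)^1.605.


QMD/25 = 35.5/25 = 1.42
(1.42)^1.605 = exp(1.605 * ln(1.42)) = exp(1.605 * 0.350657) = exp(0.562804) = 1.75559
SDI = 386 * 1.75559 = 677.658 ≈ 678

678


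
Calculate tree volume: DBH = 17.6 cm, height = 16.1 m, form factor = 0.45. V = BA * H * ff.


(D/200)^2 = (17.6/200)^2 = 0.088^2 = 0.007744
BA = 3.141593 * 0.007744 = 0.0243285 m^2
V = 0.0243285 * 16.1 * 0.45 = 0.176260 ≈ 0.176 m^3

0.176 m^3


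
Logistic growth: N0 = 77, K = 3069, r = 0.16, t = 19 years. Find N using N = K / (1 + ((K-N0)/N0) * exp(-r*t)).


(K - N0)/N0 = (3069 - 77)/77 = 2992/77 = 38.8571
r*t = 0.16 * 19 = 3.04; exp(-3.04) = 0.0478349
38.8571 * 0.0478349 = 1.85873
1 + 1.85873 = 2.85873
N = 3069 / 2.85873 = 1073.55 ≈ 1074

1074


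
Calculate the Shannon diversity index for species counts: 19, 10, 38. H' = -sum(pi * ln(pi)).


Total N = 19 + 10 + 38 = 67
Per-species terms:
  p = 19/67 = 0.283582; ln(p) = -1.260254; p*ln(p) = 0.283582 * (-1.260254) = -0.357385
  p = 10/67 = 0.149254; ln(p) = -1.902106; p*ln(p) = 0.149254 * (-1.902106) = -0.283897
  p = 38/67 = 0.567164; ln(p) = -0.567107; p*ln(p) = 0.567164 * (-0.567107) = -0.321643
sum(p*ln(p)) = (-0.357385) + (-0.283897) + (-0.321643) = -0.962925
H' = -(-0.962925) = 0.962925 ≈ 0.9629

0.9629


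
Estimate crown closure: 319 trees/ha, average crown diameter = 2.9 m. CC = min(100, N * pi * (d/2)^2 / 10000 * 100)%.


(d/2)^2 = (2.9/2)^2 = 1.45^2 = 2.1025
Crown area = 3.141593 * 2.1025 = 6.60520 m^2
N * area / 10000 * 100 = 319 * 6.60520 / 10000 * 100 = 21.0706
CC = min(100, 21.0706) = 21.0706 ≈ 21.1%

21.1%


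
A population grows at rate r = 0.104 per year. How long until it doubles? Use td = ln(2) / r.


td = ln(2) / 0.104 = 0.693147 / 0.104 = 6.66488 ≈ 6.7 years

6.7 years


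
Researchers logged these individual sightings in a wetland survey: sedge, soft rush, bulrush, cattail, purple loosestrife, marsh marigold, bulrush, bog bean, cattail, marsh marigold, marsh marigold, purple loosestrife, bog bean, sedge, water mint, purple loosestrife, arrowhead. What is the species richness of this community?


Total individuals logged = 17
Distinct species (count of individuals): sedge (2), soft rush (1), bulrush (2), cattail (2), purple loosestrife (3), marsh marigold (3), bog bean (2), water mint (1), arrowhead (1)
Species richness = number of distinct species = 9

9


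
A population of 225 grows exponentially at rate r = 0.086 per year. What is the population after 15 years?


r*t = 0.086 * 15 = 1.29
exp(1.29) = 3.63279
N = 225 * 3.63279 = 817.378 ≈ 817

817


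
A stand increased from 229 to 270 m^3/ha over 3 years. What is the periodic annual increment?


PAI = (V2 - V1) / period = (270 - 229) / 3 = 41 / 3 = 13.6667 ≈ 13.67 m^3/ha/yr

13.67 m^3/ha/yr


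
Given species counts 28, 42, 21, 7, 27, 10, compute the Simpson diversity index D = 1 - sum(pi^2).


Total N = 28 + 42 + 21 + 7 + 27 + 10 = 135
Per-species terms:
  p = 28/135 = 0.207407; p^2 = 0.207407^2 = 0.043018
  p = 42/135 = 0.311111; p^2 = 0.311111^2 = 0.096790
  p = 21/135 = 0.155556; p^2 = 0.155556^2 = 0.024198
  p = 7/135 = 0.051852; p^2 = 0.051852^2 = 0.002689
  p = 27/135 = 0.200000; p^2 = 0.200000^2 = 0.040000
  p = 10/135 = 0.074074; p^2 = 0.074074^2 = 0.005487
sum(p^2) = 0.043018 + 0.096790 + 0.024198 + 0.002689 + 0.040000 + 0.005487 = 0.212182
D = 1 - 0.212182 = 0.787818 ≈ 0.7878

0.7878


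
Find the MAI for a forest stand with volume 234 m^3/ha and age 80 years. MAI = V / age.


MAI = 234 / 80 = 2.9250 ≈ 2.93 m^3/ha/yr

2.93 m^3/ha/yr


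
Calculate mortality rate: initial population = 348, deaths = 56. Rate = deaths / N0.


Mortality rate = 56 / 348 = 0.160920 ≈ 0.1609

0.1609


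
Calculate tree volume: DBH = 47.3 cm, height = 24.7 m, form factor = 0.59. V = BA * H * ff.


(D/200)^2 = (47.3/200)^2 = 0.2365^2 = 0.05593225
BA = 3.141593 * 0.05593225 = 0.175716 m^2
V = 0.175716 * 24.7 * 0.59 = 2.56071 ≈ 2.561 m^3

2.561 m^3


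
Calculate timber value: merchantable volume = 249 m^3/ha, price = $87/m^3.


Value = 249 * 87 = $21663/ha

$21663/ha


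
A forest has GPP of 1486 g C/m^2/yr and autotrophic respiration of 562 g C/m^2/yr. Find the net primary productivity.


NPP = GPP - Ra = 1486 - 562 = 924 g C/m^2/yr

924 g C/m^2/yr


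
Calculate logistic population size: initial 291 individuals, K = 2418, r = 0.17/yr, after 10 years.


(K - N0)/N0 = (2418 - 291)/291 = 2127/291 = 7.30928
r*t = 0.17 * 10 = 1.7; exp(-1.7) = 0.182684
7.30928 * 0.182684 = 1.33529
1 + 1.33529 = 2.33529
N = 2418 / 2.33529 = 1035.42 ≈ 1035

1035


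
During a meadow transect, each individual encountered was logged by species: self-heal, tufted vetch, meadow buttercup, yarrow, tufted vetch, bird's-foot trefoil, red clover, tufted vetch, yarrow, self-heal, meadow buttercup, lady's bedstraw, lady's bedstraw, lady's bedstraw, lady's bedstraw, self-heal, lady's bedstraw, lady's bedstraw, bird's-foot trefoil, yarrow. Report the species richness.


Total individuals logged = 20
Distinct species (count of individuals): self-heal (3), tufted vetch (3), meadow buttercup (2), yarrow (3), bird's-foot trefoil (2), red clover (1), lady's bedstraw (6)
Species richness = number of distinct species = 7

7


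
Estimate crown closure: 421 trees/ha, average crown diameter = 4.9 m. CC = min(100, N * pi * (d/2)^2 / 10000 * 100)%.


(d/2)^2 = (4.9/2)^2 = 2.45^2 = 6.0025
Crown area = 3.141593 * 6.0025 = 18.8574 m^2
N * area / 10000 * 100 = 421 * 18.8574 / 10000 * 100 = 79.3897
CC = min(100, 79.3897) = 79.3897 ≈ 79.4%

79.4%


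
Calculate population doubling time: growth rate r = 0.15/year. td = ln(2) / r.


td = ln(2) / 0.15 = 0.693147 / 0.15 = 4.62098 ≈ 4.6 years

4.6 years


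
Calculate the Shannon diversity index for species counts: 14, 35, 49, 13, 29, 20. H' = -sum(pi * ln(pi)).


Total N = 14 + 35 + 49 + 13 + 29 + 20 = 160
Per-species terms:
  p = 14/160 = 0.087500; ln(p) = -2.436116; p*ln(p) = 0.087500 * (-2.436116) = -0.213160
  p = 35/160 = 0.218750; ln(p) = -1.519826; p*ln(p) = 0.218750 * (-1.519826) = -0.332462
  p = 49/160 = 0.306250; ln(p) = -1.183354; p*ln(p) = 0.306250 * (-1.183354) = -0.362402
  p = 13/160 = 0.081250; ln(p) = -2.510224; p*ln(p) = 0.081250 * (-2.510224) = -0.203956
  p = 29/160 = 0.181250; ln(p) = -1.707878; p*ln(p) = 0.181250 * (-1.707878) = -0.309553
  p = 20/160 = 0.125000; ln(p) = -2.079442; p*ln(p) = 0.125000 * (-2.079442) = -0.259930
sum(p*ln(p)) = (-0.213160) + (-0.332462) + (-0.362402) + (-0.203956) + (-0.309553) + (-0.259930) = -1.681463
H' = -(-1.681463) = 1.681463 ≈ 1.6815

1.6815


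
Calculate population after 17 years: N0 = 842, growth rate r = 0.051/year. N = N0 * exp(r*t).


r*t = 0.051 * 17 = 0.867
exp(0.867) = 2.37976
N = 842 * 2.37976 = 2003.76 ≈ 2004

2004


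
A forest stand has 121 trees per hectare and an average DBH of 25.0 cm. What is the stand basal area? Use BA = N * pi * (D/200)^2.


(D/200)^2 = (25.0/200)^2 = 0.125^2 = 0.015625
Individual BA = 3.141593 * 0.015625 = 0.0490874 m^2
Stand BA = 121 * 0.0490874 = 5.93958 ≈ 5.94 m^2/ha

5.94 m^2/ha


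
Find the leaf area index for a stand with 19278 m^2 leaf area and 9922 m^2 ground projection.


LAI = 19278 / 9922 = 1.9430 ≈ 1.94

1.94


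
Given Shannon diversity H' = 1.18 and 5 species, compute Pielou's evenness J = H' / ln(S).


ln(5) = 1.60944
J = H' / ln(S) = 1.18 / 1.60944 = 0.733174 ≈ 0.7332

0.7332


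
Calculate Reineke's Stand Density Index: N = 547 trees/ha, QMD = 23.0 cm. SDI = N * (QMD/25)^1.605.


QMD/25 = 23.0/25 = 0.92
(0.92)^1.605 = exp(1.605 * ln(0.92)) = exp(1.605 * (-0.0833816)) = exp(-0.133827) = 0.874741
SDI = 547 * 0.874741 = 478.483 ≈ 478

478


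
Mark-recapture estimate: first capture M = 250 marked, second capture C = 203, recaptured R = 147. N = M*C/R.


N = M * C / R = 250 * 203 / 147 = 50750 / 147 = 345.24 ≈ 345

345 individuals


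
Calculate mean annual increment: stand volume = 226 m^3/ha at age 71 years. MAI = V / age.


MAI = 226 / 71 = 3.1831 ≈ 3.18 m^3/ha/yr

3.18 m^3/ha/yr


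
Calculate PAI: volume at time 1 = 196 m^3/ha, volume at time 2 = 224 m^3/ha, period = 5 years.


PAI = (V2 - V1) / period = (224 - 196) / 5 = 28 / 5 = 5.60 m^3/ha/yr

5.60 m^3/ha/yr


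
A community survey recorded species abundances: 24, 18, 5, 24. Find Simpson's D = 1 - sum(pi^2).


Total N = 24 + 18 + 5 + 24 = 71
Per-species terms:
  p = 24/71 = 0.338028; p^2 = 0.338028^2 = 0.114263
  p = 18/71 = 0.253521; p^2 = 0.253521^2 = 0.064273
  p = 5/71 = 0.070423; p^2 = 0.070423^2 = 0.004959
  p = 24/71 = 0.338028; p^2 = 0.338028^2 = 0.114263
sum(p^2) = 0.114263 + 0.064273 + 0.004959 + 0.114263 = 0.297758
D = 1 - 0.297758 = 0.702242 ≈ 0.7022

0.7022


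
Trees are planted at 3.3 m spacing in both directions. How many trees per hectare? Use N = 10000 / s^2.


N = 10000 / 3.3^2 = 10000 / 10.89 = 918.274 ≈ 918 trees/ha

918 trees/ha


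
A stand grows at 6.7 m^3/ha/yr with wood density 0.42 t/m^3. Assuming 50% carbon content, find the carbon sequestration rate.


C = 6.7 * 0.42 * 0.5 = 1.407 ≈ 1.41 t C/ha/yr

1.41 t C/ha/yr


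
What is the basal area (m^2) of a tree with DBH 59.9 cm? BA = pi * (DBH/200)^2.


D/200 = 59.9/200 = 0.2995 m
(D/200)^2 = 0.2995^2 = 0.08970025
BA = 3.141593 * 0.08970025 = 0.281802 ≈ 0.2818 m^2

0.2818 m^2


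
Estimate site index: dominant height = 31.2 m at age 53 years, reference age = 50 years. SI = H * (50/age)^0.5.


50/53 = 0.943396
(0.943396)^0.5 = 0.971286
SI = 31.2 * 0.971286 = 30.3041 ≈ 30.3 m

30.3 m


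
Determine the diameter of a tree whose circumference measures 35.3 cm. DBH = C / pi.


DBH = C / pi = 35.3 / 3.141593 = 11.2363 ≈ 11.24 cm

11.24 cm


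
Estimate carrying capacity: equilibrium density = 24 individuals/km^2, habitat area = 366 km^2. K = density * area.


K = 24 * 366 = 8784 individuals

8784 individuals


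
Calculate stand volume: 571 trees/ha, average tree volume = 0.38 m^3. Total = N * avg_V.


V_stand = 571 * 0.38 = 216.98 ≈ 217.0 m^3/ha

217.0 m^3/ha


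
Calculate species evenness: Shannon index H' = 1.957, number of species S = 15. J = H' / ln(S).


ln(15) = 2.70805
J = H' / ln(S) = 1.957 / 2.70805 = 0.722660 ≈ 0.7227

0.7227


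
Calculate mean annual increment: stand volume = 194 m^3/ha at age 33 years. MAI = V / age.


MAI = 194 / 33 = 5.8788 ≈ 5.88 m^3/ha/yr

5.88 m^3/ha/yr


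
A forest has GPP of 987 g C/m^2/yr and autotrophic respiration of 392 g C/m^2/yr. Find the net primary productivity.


NPP = GPP - Ra = 987 - 392 = 595 g C/m^2/yr

595 g C/m^2/yr


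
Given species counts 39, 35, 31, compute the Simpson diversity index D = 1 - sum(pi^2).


Total N = 39 + 35 + 31 = 105
Per-species terms:
  p = 39/105 = 0.371429; p^2 = 0.371429^2 = 0.137960
  p = 35/105 = 0.333333; p^2 = 0.333333^2 = 0.111111
  p = 31/105 = 0.295238; p^2 = 0.295238^2 = 0.087165
sum(p^2) = 0.137960 + 0.111111 + 0.087165 = 0.336236
D = 1 - 0.336236 = 0.663764 ≈ 0.6638

0.6638


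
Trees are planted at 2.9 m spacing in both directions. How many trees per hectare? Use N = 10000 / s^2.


N = 10000 / 2.9^2 = 10000 / 8.41 = 1189.06 ≈ 1189 trees/ha

1189 trees/ha


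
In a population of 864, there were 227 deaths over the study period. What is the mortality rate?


Mortality rate = 227 / 864 = 0.262731 ≈ 0.2627

0.2627


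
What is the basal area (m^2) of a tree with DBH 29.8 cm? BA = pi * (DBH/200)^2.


D/200 = 29.8/200 = 0.149 m
(D/200)^2 = 0.149^2 = 0.022201
BA = 3.141593 * 0.022201 = 0.0697465 ≈ 0.0697 m^2

0.0697 m^2


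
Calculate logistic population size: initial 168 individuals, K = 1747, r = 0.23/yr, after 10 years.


(K - N0)/N0 = (1747 - 168)/168 = 1579/168 = 9.39881
r*t = 0.23 * 10 = 2.3; exp(-2.3) = 0.100259
9.39881 * 0.100259 = 0.942315
1 + 0.942315 = 1.94232
N = 1747 / 1.94232 = 899.440 ≈ 899

899


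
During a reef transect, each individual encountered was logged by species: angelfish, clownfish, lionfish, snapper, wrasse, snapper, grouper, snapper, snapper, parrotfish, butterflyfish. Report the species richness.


Total individuals logged = 11
Distinct species (count of individuals): angelfish (1), clownfish (1), lionfish (1), snapper (4), wrasse (1), grouper (1), parrotfish (1), butterflyfish (1)
Species richness = number of distinct species = 8

8


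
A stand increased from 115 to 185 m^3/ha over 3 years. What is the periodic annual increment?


PAI = (V2 - V1) / period = (185 - 115) / 3 = 70 / 3 = 23.3333 ≈ 23.33 m^3/ha/yr

23.33 m^3/ha/yr


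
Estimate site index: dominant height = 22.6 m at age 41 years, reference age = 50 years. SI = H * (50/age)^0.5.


50/41 = 1.21951
(1.21951)^0.5 = 1.10431
SI = 22.6 * 1.10431 = 24.9574 ≈ 25.0 m

25.0 m


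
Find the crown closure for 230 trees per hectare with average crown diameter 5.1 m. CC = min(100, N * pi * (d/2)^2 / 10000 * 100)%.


(d/2)^2 = (5.1/2)^2 = 2.55^2 = 6.5025
Crown area = 3.141593 * 6.5025 = 20.4282 m^2
N * area / 10000 * 100 = 230 * 20.4282 / 10000 * 100 = 46.9849
CC = min(100, 46.9849) = 46.9849 ≈ 47.0%

47.0%


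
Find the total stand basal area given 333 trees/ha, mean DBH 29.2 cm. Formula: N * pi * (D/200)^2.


(D/200)^2 = (29.2/200)^2 = 0.146^2 = 0.021316
Individual BA = 3.141593 * 0.021316 = 0.0669662 m^2
Stand BA = 333 * 0.0669662 = 22.2997 ≈ 22.30 m^2/ha

22.30 m^2/ha


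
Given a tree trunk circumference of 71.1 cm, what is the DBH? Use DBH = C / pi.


DBH = C / pi = 71.1 / 3.141593 = 22.6318 ≈ 22.63 cm

22.63 cm


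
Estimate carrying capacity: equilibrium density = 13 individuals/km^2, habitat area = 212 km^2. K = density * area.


K = 13 * 212 = 2756 individuals

2756 individuals


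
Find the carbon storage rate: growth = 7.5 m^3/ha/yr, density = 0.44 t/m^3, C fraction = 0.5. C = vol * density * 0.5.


C = 7.5 * 0.44 * 0.5 = 1.65 t C/ha/yr

1.65 t C/ha/yr


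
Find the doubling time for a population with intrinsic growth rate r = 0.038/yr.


td = ln(2) / 0.038 = 0.693147 / 0.038 = 18.2407 ≈ 18.2 years

18.2 years


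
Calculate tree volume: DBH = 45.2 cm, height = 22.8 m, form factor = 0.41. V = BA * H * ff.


(D/200)^2 = (45.2/200)^2 = 0.226^2 = 0.051076
BA = 3.141593 * 0.051076 = 0.160460 m^2
V = 0.160460 * 22.8 * 0.41 = 1.49998 ≈ 1.500 m^3

1.500 m^3


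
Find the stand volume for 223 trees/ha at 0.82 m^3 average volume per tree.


V_stand = 223 * 0.82 = 182.86 ≈ 182.9 m^3/ha

182.9 m^3/ha


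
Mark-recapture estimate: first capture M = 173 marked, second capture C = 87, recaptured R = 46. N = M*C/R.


N = M * C / R = 173 * 87 / 46 = 15051 / 46 = 327.20 ≈ 327

327 individuals


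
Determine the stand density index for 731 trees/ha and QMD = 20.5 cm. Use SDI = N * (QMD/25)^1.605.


QMD/25 = 20.5/25 = 0.82
(0.82)^1.605 = exp(1.605 * ln(0.82)) = exp(1.605 * (-0.198451)) = exp(-0.318514) = 0.727229
SDI = 731 * 0.727229 = 531.604 ≈ 532

532


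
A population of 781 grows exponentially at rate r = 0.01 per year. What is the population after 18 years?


r*t = 0.01 * 18 = 0.18
exp(0.18) = 1.19722
N = 781 * 1.19722 = 935.029 ≈ 935

935


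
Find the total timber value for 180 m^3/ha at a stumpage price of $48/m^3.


Value = 180 * 48 = $8640/ha

$8640/ha


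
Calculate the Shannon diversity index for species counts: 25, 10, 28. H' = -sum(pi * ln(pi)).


Total N = 25 + 10 + 28 = 63
Per-species terms:
  p = 25/63 = 0.396825; ln(p) = -0.924260; p*ln(p) = 0.396825 * (-0.924260) = -0.366769
  p = 10/63 = 0.158730; ln(p) = -1.840551; p*ln(p) = 0.158730 * (-1.840551) = -0.292151
  p = 28/63 = 0.444444; ln(p) = -0.810931; p*ln(p) = 0.444444 * (-0.810931) = -0.360413
sum(p*ln(p)) = (-0.366769) + (-0.292151) + (-0.360413) = -1.019333
H' = -(-1.019333) = 1.019333 ≈ 1.0193

1.0193


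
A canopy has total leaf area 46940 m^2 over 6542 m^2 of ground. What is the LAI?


LAI = 46940 / 6542 = 7.1752 ≈ 7.18

7.18


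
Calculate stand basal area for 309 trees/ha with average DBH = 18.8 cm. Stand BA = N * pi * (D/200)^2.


(D/200)^2 = (18.8/200)^2 = 0.094^2 = 0.008836
Individual BA = 3.141593 * 0.008836 = 0.0277591 m^2
Stand BA = 309 * 0.0277591 = 8.57756 ≈ 8.58 m^2/ha

8.58 m^2/ha


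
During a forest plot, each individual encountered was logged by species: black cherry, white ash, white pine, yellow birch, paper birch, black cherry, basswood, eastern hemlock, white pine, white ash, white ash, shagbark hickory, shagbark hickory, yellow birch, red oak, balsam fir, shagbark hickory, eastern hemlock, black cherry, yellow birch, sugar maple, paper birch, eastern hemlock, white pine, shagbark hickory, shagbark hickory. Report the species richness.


Total individuals logged = 26
Distinct species (count of individuals): black cherry (3), white ash (3), white pine (3), yellow birch (3), paper birch (2), basswood (1), eastern hemlock (3), shagbark hickory (5), red oak (1), balsam fir (1), sugar maple (1)
Species richness = number of distinct species = 11

11


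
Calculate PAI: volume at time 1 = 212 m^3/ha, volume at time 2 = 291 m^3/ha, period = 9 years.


PAI = (V2 - V1) / period = (291 - 212) / 9 = 79 / 9 = 8.7778 ≈ 8.78 m^3/ha/yr

8.78 m^3/ha/yr


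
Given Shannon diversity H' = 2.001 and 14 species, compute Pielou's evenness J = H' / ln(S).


ln(14) = 2.63906
J = H' / ln(S) = 2.001 / 2.63906 = 0.758225 ≈ 0.7582

0.7582


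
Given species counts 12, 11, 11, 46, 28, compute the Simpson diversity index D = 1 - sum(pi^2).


Total N = 12 + 11 + 11 + 46 + 28 = 108
Per-species terms:
  p = 12/108 = 0.111111; p^2 = 0.111111^2 = 0.012346
  p = 11/108 = 0.101852; p^2 = 0.101852^2 = 0.010374
  p = 11/108 = 0.101852; p^2 = 0.101852^2 = 0.010374
  p = 46/108 = 0.425926; p^2 = 0.425926^2 = 0.181413
  p = 28/108 = 0.259259; p^2 = 0.259259^2 = 0.067215
sum(p^2) = 0.012346 + 0.010374 + 0.010374 + 0.181413 + 0.067215 = 0.281722
D = 1 - 0.281722 = 0.718278 ≈ 0.7183

0.7183


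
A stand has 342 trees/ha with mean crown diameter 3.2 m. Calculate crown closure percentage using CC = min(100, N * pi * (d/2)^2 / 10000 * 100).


(d/2)^2 = (3.2/2)^2 = 1.6^2 = 2.56
Crown area = 3.141593 * 2.56 = 8.04248 m^2
N * area / 10000 * 100 = 342 * 8.04248 / 10000 * 100 = 27.5053
CC = min(100, 27.5053) = 27.5053 ≈ 27.5%

27.5%


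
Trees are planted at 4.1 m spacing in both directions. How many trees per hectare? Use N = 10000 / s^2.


N = 10000 / 4.1^2 = 10000 / 16.81 = 594.884 ≈ 595 trees/ha

595 trees/ha


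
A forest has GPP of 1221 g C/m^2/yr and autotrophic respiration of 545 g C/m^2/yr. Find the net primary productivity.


NPP = GPP - Ra = 1221 - 545 = 676 g C/m^2/yr

676 g C/m^2/yr


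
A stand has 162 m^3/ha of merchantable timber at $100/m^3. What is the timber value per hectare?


Value = 162 * 100 = $16200/ha

$16200/ha


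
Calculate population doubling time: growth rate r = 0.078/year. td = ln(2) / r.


td = ln(2) / 0.078 = 0.693147 / 0.078 = 8.88650 ≈ 8.9 years

8.9 years


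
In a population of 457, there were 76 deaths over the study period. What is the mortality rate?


Mortality rate = 76 / 457 = 0.166302 ≈ 0.1663

0.1663


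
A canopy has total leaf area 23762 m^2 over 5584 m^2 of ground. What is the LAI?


LAI = 23762 / 5584 = 4.2554 ≈ 4.26

4.26


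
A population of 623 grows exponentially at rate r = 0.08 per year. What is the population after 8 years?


r*t = 0.08 * 8 = 0.64
exp(0.64) = 1.89648
N = 623 * 1.89648 = 1181.51 ≈ 1182

1182


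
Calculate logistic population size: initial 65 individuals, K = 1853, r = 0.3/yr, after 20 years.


(K - N0)/N0 = (1853 - 65)/65 = 1788/65 = 27.5077
r*t = 0.3 * 20 = 6; exp(-6) = 0.00247875
27.5077 * 0.00247875 = 0.0681847
1 + 0.0681847 = 1.06818
N = 1853 / 1.06818 = 1734.73 ≈ 1735

1735


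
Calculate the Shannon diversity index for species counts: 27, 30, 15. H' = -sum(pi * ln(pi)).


Total N = 27 + 30 + 15 = 72
Per-species terms:
  p = 27/72 = 0.375000; ln(p) = -0.980829; p*ln(p) = 0.375000 * (-0.980829) = -0.367811
  p = 30/72 = 0.416667; ln(p) = -0.875468; p*ln(p) = 0.416667 * (-0.875468) = -0.364779
  p = 15/72 = 0.208333; ln(p) = -1.568618; p*ln(p) = 0.208333 * (-1.568618) = -0.326795
sum(p*ln(p)) = (-0.367811) + (-0.364779) + (-0.326795) = -1.059385
H' = -(-1.059385) = 1.059385 ≈ 1.0594

1.0594


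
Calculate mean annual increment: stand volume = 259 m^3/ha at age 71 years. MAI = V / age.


MAI = 259 / 71 = 3.6479 ≈ 3.65 m^3/ha/yr

3.65 m^3/ha/yr


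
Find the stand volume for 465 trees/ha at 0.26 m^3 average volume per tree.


V_stand = 465 * 0.26 = 120.9 m^3/ha

120.9 m^3/ha


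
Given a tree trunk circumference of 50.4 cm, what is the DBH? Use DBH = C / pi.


DBH = C / pi = 50.4 / 3.141593 = 16.0428 ≈ 16.04 cm

16.04 cm


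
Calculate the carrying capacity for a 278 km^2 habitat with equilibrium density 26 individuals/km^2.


K = 26 * 278 = 7228 individuals

7228 individuals


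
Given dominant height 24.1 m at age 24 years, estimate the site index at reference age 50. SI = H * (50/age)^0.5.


50/24 = 2.08333
(2.08333)^0.5 = 1.44337
SI = 24.1 * 1.44337 = 34.7852 ≈ 34.8 m

34.8 m


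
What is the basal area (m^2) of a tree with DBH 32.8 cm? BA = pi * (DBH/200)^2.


D/200 = 32.8/200 = 0.164 m
(D/200)^2 = 0.164^2 = 0.026896
BA = 3.141593 * 0.026896 = 0.0844963 ≈ 0.0845 m^2

0.0845 m^2


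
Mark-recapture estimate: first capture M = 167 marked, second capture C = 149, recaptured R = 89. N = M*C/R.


N = M * C / R = 167 * 149 / 89 = 24883 / 89 = 279.58 ≈ 280

280 individuals


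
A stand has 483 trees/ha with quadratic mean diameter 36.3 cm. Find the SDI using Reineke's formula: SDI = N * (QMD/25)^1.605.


QMD/25 = 36.3/25 = 1.452
(1.452)^1.605 = exp(1.605 * ln(1.452)) = exp(1.605 * 0.372942) = exp(0.598572) = 1.81952
SDI = 483 * 1.81952 = 878.828 ≈ 879

879


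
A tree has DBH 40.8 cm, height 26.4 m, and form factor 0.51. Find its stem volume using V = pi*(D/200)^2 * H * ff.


(D/200)^2 = (40.8/200)^2 = 0.204^2 = 0.041616
BA = 3.141593 * 0.041616 = 0.130741 m^2
V = 0.130741 * 26.4 * 0.51 = 1.76030 ≈ 1.760 m^3

1.760 m^3


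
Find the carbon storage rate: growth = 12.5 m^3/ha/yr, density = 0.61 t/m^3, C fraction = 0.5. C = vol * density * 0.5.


C = 12.5 * 0.61 * 0.5 = 3.8125 ≈ 3.81 t C/ha/yr

3.81 t C/ha/yr


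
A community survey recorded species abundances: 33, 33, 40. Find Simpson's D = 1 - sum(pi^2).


Total N = 33 + 33 + 40 = 106
Per-species terms:
  p = 33/106 = 0.311321; p^2 = 0.311321^2 = 0.096921
  p = 33/106 = 0.311321; p^2 = 0.311321^2 = 0.096921
  p = 40/106 = 0.377358; p^2 = 0.377358^2 = 0.142399
sum(p^2) = 0.096921 + 0.096921 + 0.142399 = 0.336241
D = 1 - 0.336241 = 0.663759 ≈ 0.6638

0.6638


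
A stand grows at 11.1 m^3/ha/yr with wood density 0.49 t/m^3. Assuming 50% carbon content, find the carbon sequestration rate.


C = 11.1 * 0.49 * 0.5 = 2.7195 ≈ 2.72 t C/ha/yr

2.72 t C/ha/yr


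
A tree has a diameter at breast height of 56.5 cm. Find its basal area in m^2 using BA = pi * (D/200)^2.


D/200 = 56.5/200 = 0.2825 m
(D/200)^2 = 0.2825^2 = 0.07980625
BA = 3.141593 * 0.07980625 = 0.250719 ≈ 0.2507 m^2

0.2507 m^2


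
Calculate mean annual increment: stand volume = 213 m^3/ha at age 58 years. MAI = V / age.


MAI = 213 / 58 = 3.6724 ≈ 3.67 m^3/ha/yr

3.67 m^3/ha/yr


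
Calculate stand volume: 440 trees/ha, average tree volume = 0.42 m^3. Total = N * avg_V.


V_stand = 440 * 0.42 = 184.8 m^3/ha

184.8 m^3/ha


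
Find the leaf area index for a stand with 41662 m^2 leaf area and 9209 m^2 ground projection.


LAI = 41662 / 9209 = 4.5241 ≈ 4.52

4.52


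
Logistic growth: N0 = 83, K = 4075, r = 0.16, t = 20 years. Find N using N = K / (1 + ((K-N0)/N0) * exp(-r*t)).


(K - N0)/N0 = (4075 - 83)/83 = 3992/83 = 48.0964
r*t = 0.16 * 20 = 3.2; exp(-3.2) = 0.0407622
48.0964 * 0.0407622 = 1.96052
1 + 1.96052 = 2.96052
N = 4075 / 2.96052 = 1376.45 ≈ 1376

1376


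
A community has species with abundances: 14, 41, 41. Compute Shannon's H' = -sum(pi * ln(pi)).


Total N = 14 + 41 + 41 = 96
Per-species terms:
  p = 14/96 = 0.145833; ln(p) = -1.925293; p*ln(p) = 0.145833 * (-1.925293) = -0.280771
  p = 41/96 = 0.427083; ln(p) = -0.850777; p*ln(p) = 0.427083 * (-0.850777) = -0.363352
  p = 41/96 = 0.427083; ln(p) = -0.850777; p*ln(p) = 0.427083 * (-0.850777) = -0.363352
sum(p*ln(p)) = (-0.280771) + (-0.363352) + (-0.363352) = -1.007475
H' = -(-1.007475) = 1.007475 ≈ 1.0075

1.0075


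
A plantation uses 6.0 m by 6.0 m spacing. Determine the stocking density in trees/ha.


N = 10000 / 6.0^2 = 10000 / 36 = 277.778 ≈ 278 trees/ha

278 trees/ha


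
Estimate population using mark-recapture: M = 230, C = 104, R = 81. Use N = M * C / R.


N = M * C / R = 230 * 104 / 81 = 23920 / 81 = 295.31 ≈ 295

295 individuals


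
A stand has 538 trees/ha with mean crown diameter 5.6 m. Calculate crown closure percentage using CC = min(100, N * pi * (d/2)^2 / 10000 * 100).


(d/2)^2 = (5.6/2)^2 = 2.8^2 = 7.84
Crown area = 3.141593 * 7.84 = 24.6301 m^2
N * area / 10000 * 100 = 538 * 24.6301 / 10000 * 100 = 132.510
CC = min(100, 132.510) = 100%

100%


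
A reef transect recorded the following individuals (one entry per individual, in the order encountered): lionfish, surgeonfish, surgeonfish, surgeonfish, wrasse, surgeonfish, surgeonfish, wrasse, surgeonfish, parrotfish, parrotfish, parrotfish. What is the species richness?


Total individuals logged = 12
Distinct species (count of individuals): lionfish (1), surgeonfish (6), wrasse (2), parrotfish (3)
Species richness = number of distinct species = 4

4


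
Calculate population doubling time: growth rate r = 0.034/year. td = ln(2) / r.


td = ln(2) / 0.034 = 0.693147 / 0.034 = 20.3867 ≈ 20.4 years

20.4 years


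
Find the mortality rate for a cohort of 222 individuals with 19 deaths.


Mortality rate = 19 / 222 = 0.085586 ≈ 0.0856

0.0856


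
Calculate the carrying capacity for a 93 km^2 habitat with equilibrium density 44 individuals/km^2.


K = 44 * 93 = 4092 individuals

4092 individuals


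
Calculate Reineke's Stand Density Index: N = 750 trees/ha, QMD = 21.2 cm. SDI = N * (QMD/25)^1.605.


QMD/25 = 21.2/25 = 0.848
(0.848)^1.605 = exp(1.605 * ln(0.848)) = exp(1.605 * (-0.164875)) = exp(-0.264624) = 0.767494
SDI = 750 * 0.767494 = 575.621 ≈ 576

576
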